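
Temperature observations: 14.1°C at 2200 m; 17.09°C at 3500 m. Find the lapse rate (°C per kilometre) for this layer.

Γ = −ΔT/Δz = (14.1 − 17.09) / (3500 − 2200) m
  = -2.99°C / 1.3 km = -2.3°C/km

-2.3°C/km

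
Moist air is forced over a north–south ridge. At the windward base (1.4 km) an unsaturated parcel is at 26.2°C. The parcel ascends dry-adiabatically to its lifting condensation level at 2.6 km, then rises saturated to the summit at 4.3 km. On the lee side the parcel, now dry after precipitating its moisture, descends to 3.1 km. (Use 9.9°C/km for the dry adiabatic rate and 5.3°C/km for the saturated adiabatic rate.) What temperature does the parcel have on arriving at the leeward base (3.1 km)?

17.19°C

Dry to 2600 m: -9.9 × 1.2 km = -11.88°C, so T = 14.32°C.
Saturated to 4300 m: -5.3 × 1.7 km = -9.01°C, so T = 5.31°C.
Dry descent to 3100 m: +9.9 × 1.2 km = +11.88°C, so T = 17.19°C.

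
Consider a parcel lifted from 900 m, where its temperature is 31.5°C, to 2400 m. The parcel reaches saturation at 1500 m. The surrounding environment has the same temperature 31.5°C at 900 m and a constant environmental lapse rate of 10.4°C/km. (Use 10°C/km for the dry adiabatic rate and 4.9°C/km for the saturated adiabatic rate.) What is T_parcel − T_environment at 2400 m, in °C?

+5.19°C (parcel warmer than environment)

Parcel:
  From 900 m to 1500 m (dry): cools by 10 × 0.6 = 6°C, giving 25.5°C.
  From 1500 m to 2400 m (saturated): cools by 4.9 × 0.9 = 4.41°C, giving 21.09°C.
Environment:
  From 900 m to 2400 m (environment): cools by 10.4 × 1.5 = 15.6°C, giving 15.9°C.
T_parcel − T_env = 21.09 − 15.9 = +5.19°C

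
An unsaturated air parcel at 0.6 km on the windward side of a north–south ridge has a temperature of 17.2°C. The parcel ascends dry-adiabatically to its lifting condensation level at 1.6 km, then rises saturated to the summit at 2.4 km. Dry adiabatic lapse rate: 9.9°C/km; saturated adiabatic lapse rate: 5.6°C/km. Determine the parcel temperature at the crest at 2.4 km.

600–1600 m, dry: Δz = 1 km ⇒ ΔT = -9.9°C; T = 7.3°C
1600–2400 m, saturated: Δz = 0.8 km ⇒ ΔT = -4.48°C; T = 2.82°C

2.82°C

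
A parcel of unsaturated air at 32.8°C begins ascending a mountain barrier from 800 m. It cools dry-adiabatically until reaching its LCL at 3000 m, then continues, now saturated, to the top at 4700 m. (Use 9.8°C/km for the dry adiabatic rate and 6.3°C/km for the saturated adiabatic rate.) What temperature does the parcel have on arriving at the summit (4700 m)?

0.53°C

800–3000 m, dry: Δz = 2.2 km ⇒ ΔT = -21.56°C; T = 11.24°C
3000–4700 m, saturated: Δz = 1.7 km ⇒ ΔT = -10.71°C; T = 0.53°C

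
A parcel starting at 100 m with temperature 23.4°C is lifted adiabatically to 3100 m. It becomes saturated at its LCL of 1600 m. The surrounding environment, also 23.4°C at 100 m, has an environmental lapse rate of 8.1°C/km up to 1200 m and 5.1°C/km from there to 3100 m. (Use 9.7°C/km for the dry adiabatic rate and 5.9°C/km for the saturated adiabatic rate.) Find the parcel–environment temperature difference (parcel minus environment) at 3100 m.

Parcel:
  100 → 1600 m (dry, 9.7°C/km): ΔT = -9.7 × 1.5 = -14.55°C → T = 8.85°C
  1600 → 3100 m (saturated, 5.9°C/km): ΔT = -5.9 × 1.5 = -8.85°C → T = 0°C
Environment:
  100 → 1200 m (environment, lower layer, 8.1°C/km): ΔT = -8.1 × 1.1 = -8.91°C → T = 14.49°C
  1200 → 3100 m (environment, upper layer, 5.1°C/km): ΔT = -5.1 × 1.9 = -9.69°C → T = 4.8°C
T_parcel − T_env = 0 − 4.8 = -4.8°C

-4.8°C (parcel cooler than environment)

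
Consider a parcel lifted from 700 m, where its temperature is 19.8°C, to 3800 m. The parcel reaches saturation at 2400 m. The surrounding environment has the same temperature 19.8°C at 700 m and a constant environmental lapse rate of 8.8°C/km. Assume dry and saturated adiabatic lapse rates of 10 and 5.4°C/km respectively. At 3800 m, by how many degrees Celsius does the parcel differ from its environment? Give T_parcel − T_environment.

Parcel:
  Dry to 2400 m: -10 × 1.7 km = -17°C, so T = 2.8°C.
  Saturated to 3800 m: -5.4 × 1.4 km = -7.56°C, so T = -4.76°C.
Environment:
  Environment to 3800 m: -8.8 × 3.1 km = -27.28°C, so T = -7.48°C.
T_parcel − T_env = -4.76 − (-7.48) = +2.72°C

+2.72°C (parcel warmer than environment)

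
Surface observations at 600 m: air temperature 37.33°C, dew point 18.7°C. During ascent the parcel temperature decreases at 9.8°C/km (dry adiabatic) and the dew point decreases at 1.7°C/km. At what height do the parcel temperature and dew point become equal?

2900 m

T and T_d converge at 9.8 − 1.7 = 8.1°C per km
Height above start = (37.33 − 18.7) / 8.1 = 2.3 km
LCL altitude = 600 m + 2300 m = 2900 m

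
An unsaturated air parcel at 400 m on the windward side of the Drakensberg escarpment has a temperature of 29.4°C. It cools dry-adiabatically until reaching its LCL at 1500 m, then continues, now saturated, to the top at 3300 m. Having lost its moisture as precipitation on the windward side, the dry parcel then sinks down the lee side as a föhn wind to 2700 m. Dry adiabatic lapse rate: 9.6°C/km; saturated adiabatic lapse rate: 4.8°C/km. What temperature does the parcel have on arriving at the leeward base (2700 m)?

15.96°C

From 400 m to 1500 m (dry): cools by 9.6 × 1.1 = 10.56°C, giving 18.84°C.
From 1500 m to 3300 m (saturated): cools by 4.8 × 1.8 = 8.64°C, giving 10.2°C.
From 3300 m to 2700 m (dry descent): warms by 9.6 × 0.6 = 5.76°C, giving 15.96°C.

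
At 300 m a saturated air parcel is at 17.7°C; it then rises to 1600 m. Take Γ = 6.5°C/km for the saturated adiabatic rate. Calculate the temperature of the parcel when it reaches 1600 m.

9.25°C

From 300 m to 1600 m (saturated adiabatic): cools by 6.5 × 1.3 = 8.45°C, giving 9.25°C.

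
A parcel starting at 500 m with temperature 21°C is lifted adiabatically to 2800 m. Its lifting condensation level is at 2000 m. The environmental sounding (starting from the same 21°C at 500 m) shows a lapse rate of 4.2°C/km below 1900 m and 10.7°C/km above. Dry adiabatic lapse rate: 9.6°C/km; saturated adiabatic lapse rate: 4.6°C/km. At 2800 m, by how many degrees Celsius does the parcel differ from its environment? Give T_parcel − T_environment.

-2.57°C (parcel cooler than environment)

Parcel:
  500–2000 m, dry: Δz = 1.5 km ⇒ ΔT = -14.4°C; T = 6.6°C
  2000–2800 m, saturated: Δz = 0.8 km ⇒ ΔT = -3.68°C; T = 2.92°C
Environment:
  500–1900 m, environment, lower layer: Δz = 1.4 km ⇒ ΔT = -5.88°C; T = 15.12°C
  1900–2800 m, environment, upper layer: Δz = 0.9 km ⇒ ΔT = -9.63°C; T = 5.49°C
T_parcel − T_env = 2.92 − 5.49 = -2.57°C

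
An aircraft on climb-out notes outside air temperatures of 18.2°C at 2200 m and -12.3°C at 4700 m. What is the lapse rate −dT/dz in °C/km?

12.2°C/km

Γ = −ΔT/Δz = (18.2 − (-12.3)) / (4700 − 2200) m
  = 30.5°C / 2.5 km = 12.2°C/km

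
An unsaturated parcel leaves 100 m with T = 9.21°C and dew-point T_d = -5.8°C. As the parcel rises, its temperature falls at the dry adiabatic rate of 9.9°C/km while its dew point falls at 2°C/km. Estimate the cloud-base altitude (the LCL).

T and T_d converge at 9.9 − 2 = 7.9°C per km
Height above start = (9.21 − (-5.8)) / 7.9 = 1.9 km
LCL altitude = 100 m + 1900 m = 2000 m

2000 m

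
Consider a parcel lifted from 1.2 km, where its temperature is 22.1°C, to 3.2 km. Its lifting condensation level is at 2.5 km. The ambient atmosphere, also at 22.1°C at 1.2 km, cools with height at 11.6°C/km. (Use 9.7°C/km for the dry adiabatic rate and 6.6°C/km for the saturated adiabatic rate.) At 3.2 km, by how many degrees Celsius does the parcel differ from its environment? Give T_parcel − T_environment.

+5.97°C (parcel warmer than environment)

Parcel:
  1200 → 2500 m (dry, 9.7°C/km): ΔT = -9.7 × 1.3 = -12.61°C → T = 9.49°C
  2500 → 3200 m (saturated, 6.6°C/km): ΔT = -6.6 × 0.7 = -4.62°C → T = 4.87°C
Environment:
  1200 → 3200 m (environment, 11.6°C/km): ΔT = -11.6 × 2 = -23.2°C → T = -1.1°C
T_parcel − T_env = 4.87 − (-1.1) = +5.97°C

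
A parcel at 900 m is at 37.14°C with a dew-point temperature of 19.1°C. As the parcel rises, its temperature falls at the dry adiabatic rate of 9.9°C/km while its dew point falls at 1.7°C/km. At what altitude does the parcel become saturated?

T and T_d converge at 9.9 − 1.7 = 8.2°C per km
Height above start = (37.14 − 19.1) / 8.2 = 2.2 km
LCL altitude = 900 m + 2200 m = 3100 m

3100 m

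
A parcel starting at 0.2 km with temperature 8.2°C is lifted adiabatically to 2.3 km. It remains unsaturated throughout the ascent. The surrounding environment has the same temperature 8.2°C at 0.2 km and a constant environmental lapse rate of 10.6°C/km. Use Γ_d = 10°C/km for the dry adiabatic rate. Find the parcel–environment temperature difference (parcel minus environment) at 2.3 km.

Parcel:
  Dry to 2300 m: -10 × 2.1 km = -21°C, so T = -12.8°C.
Environment:
  Environment to 2300 m: -10.6 × 2.1 km = -22.26°C, so T = -14.06°C.
T_parcel − T_env = -12.8 − (-14.06) = +1.26°C

+1.26°C (parcel warmer than environment)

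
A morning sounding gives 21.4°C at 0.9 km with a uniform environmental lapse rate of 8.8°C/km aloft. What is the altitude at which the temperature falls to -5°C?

3.9 km

Height above start = (21.4 − (-5)) / 8.8 = 3 km
Altitude = 900 m + 3000 m = 3900 m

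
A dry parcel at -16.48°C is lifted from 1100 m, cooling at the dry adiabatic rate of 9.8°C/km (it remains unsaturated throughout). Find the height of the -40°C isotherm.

Height above start = (-16.48 − (-40)) / 9.8 = 2.4 km
Altitude = 1100 m + 2400 m = 3500 m

3500 m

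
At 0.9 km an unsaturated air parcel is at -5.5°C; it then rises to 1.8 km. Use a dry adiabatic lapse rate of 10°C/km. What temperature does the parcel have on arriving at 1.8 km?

-14.5°C

900 → 1800 m (dry adiabatic, 10°C/km): ΔT = -10 × 0.9 = -9°C → T = -14.5°C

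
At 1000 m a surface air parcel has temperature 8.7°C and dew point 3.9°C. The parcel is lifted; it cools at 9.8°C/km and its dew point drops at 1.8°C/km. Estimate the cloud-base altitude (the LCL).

T and T_d converge at 9.8 − 1.8 = 8°C per km
Height above start = (8.7 − 3.9) / 8 = 0.6 km
LCL altitude = 1000 m + 600 m = 1600 m

1600 m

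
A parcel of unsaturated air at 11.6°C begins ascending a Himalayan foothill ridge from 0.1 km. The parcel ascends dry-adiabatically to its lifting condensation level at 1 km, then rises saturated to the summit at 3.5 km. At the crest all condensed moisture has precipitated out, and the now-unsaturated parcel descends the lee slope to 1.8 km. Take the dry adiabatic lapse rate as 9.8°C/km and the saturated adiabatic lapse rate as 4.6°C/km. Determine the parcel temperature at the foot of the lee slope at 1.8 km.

7.94°C

100–1000 m, dry: Δz = 0.9 km ⇒ ΔT = -8.82°C; T = 2.78°C
1000–3500 m, saturated: Δz = 2.5 km ⇒ ΔT = -11.5°C; T = -8.72°C
3500–1800 m, dry descent: Δz = 1.7 km ⇒ ΔT = +16.66°C; T = 7.94°C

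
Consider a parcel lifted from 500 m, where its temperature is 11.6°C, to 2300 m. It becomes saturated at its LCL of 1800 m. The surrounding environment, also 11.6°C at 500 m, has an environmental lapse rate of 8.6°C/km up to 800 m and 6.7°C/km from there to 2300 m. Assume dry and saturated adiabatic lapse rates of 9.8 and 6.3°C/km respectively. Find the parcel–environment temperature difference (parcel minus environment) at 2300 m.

Parcel:
  From 500 m to 1800 m (dry): cools by 9.8 × 1.3 = 12.74°C, giving -1.14°C.
  From 1800 m to 2300 m (saturated): cools by 6.3 × 0.5 = 3.15°C, giving -4.29°C.
Environment:
  From 500 m to 800 m (environment, lower layer): cools by 8.6 × 0.3 = 2.58°C, giving 9.02°C.
  From 800 m to 2300 m (environment, upper layer): cools by 6.7 × 1.5 = 10.05°C, giving -1.03°C.
T_parcel − T_env = -4.29 − (-1.03) = -3.26°C

-3.26°C (parcel cooler than environment)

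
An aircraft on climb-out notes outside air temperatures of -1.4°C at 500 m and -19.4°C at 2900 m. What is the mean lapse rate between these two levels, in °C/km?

Γ = −ΔT/Δz = (-1.4 − (-19.4)) / (2900 − 500) m
  = 18°C / 2.4 km = 7.5°C/km

7.5°C/km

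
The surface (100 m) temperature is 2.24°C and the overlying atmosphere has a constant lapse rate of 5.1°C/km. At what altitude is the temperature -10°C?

Height above start = (2.24 − (-10)) / 5.1 = 2.4 km
Altitude = 100 m + 2400 m = 2500 m

2500 m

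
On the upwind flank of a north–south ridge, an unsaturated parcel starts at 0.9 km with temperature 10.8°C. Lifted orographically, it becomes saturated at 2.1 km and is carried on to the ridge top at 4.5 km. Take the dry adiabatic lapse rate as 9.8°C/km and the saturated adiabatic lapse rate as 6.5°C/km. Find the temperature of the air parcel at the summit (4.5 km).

-16.56°C

Dry to 2100 m: -9.8 × 1.2 km = -11.76°C, so T = -0.96°C.
Saturated to 4500 m: -6.5 × 2.4 km = -15.6°C, so T = -16.56°C.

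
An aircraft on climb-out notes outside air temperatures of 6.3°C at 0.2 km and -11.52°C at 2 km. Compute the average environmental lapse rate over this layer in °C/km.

9.9°C/km

Γ = −ΔT/Δz = (6.3 − (-11.52)) / (2000 − 200) m
  = 17.82°C / 1.8 km = 9.9°C/km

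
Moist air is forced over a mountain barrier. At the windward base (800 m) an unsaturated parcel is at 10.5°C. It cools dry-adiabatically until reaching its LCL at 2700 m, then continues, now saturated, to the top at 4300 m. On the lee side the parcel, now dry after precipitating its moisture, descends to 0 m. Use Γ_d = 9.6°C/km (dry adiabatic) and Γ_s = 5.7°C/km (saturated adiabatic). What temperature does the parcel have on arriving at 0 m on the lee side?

From 800 m to 2700 m (dry): cools by 9.6 × 1.9 = 18.24°C, giving -7.74°C.
From 2700 m to 4300 m (saturated): cools by 5.7 × 1.6 = 9.12°C, giving -16.86°C.
From 4300 m to 0 m (dry descent): warms by 9.6 × 4.3 = 41.28°C, giving 24.42°C.

24.42°C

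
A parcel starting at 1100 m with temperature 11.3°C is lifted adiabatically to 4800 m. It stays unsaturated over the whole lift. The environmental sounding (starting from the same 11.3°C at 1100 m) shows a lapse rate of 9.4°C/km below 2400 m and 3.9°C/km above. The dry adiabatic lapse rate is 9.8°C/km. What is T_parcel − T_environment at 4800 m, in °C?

-14.68°C (parcel cooler than environment)

Parcel:
  1100–4800 m, dry: Δz = 3.7 km ⇒ ΔT = -36.26°C; T = -24.96°C
Environment:
  1100–2400 m, environment, lower layer: Δz = 1.3 km ⇒ ΔT = -12.22°C; T = -0.92°C
  2400–4800 m, environment, upper layer: Δz = 2.4 km ⇒ ΔT = -9.36°C; T = -10.28°C
T_parcel − T_env = -24.96 − (-10.28) = -14.68°C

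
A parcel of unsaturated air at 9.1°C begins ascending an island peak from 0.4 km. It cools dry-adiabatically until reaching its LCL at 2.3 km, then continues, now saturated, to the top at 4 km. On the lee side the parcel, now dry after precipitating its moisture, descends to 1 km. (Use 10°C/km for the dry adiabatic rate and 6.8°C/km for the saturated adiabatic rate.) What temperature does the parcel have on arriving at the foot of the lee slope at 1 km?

400 → 2300 m (dry, 10°C/km): ΔT = -10 × 1.9 = -19°C → T = -9.9°C
2300 → 4000 m (saturated, 6.8°C/km): ΔT = -6.8 × 1.7 = -11.56°C → T = -21.46°C
4000 → 1000 m (dry descent, 10°C/km): ΔT = +10 × 3 = +30°C → T = 8.54°C

8.54°C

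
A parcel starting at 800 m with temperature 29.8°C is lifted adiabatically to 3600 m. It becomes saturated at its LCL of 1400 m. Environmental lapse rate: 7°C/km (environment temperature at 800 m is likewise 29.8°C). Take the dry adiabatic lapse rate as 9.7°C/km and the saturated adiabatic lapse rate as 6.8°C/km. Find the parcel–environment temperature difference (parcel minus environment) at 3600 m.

-1.18°C (parcel cooler than environment)

Parcel:
  From 800 m to 1400 m (dry): cools by 9.7 × 0.6 = 5.82°C, giving 23.98°C.
  From 1400 m to 3600 m (saturated): cools by 6.8 × 2.2 = 14.96°C, giving 9.02°C.
Environment:
  From 800 m to 3600 m (environment): cools by 7 × 2.8 = 19.6°C, giving 10.2°C.
T_parcel − T_env = 9.02 − 10.2 = -1.18°C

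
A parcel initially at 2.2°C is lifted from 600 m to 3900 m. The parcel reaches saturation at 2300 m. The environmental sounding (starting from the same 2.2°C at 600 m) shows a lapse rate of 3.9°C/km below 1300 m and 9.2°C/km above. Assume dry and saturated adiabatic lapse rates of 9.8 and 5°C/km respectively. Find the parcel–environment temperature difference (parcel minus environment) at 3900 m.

Parcel:
  600–2300 m, dry: Δz = 1.7 km ⇒ ΔT = -16.66°C; T = -14.46°C
  2300–3900 m, saturated: Δz = 1.6 km ⇒ ΔT = -8°C; T = -22.46°C
Environment:
  600–1300 m, environment, lower layer: Δz = 0.7 km ⇒ ΔT = -2.73°C; T = -0.53°C
  1300–3900 m, environment, upper layer: Δz = 2.6 km ⇒ ΔT = -23.92°C; T = -24.45°C
T_parcel − T_env = -22.46 − (-24.45) = +1.99°C

+1.99°C (parcel warmer than environment)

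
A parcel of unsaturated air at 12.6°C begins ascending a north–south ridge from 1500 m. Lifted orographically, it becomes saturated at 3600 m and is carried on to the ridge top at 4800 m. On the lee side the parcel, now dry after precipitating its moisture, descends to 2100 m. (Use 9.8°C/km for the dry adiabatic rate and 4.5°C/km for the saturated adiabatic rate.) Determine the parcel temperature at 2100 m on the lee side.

From 1500 m to 3600 m (dry): cools by 9.8 × 2.1 = 20.58°C, giving -7.98°C.
From 3600 m to 4800 m (saturated): cools by 4.5 × 1.2 = 5.4°C, giving -13.38°C.
From 4800 m to 2100 m (dry descent): warms by 9.8 × 2.7 = 26.46°C, giving 13.08°C.

13.08°C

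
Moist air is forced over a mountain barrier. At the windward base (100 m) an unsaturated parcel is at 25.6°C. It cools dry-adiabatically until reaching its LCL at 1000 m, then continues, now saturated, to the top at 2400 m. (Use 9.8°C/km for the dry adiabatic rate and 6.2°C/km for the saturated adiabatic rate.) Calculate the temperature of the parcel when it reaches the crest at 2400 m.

Dry to 1000 m: -9.8 × 0.9 km = -8.82°C, so T = 16.78°C.
Saturated to 2400 m: -6.2 × 1.4 km = -8.68°C, so T = 8.1°C.

8.1°C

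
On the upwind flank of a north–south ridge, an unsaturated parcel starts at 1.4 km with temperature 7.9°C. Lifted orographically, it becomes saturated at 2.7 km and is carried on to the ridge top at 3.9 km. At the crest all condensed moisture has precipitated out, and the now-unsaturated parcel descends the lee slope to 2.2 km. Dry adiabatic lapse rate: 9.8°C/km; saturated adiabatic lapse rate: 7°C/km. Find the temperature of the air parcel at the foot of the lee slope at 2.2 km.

1400–2700 m, dry: Δz = 1.3 km ⇒ ΔT = -12.74°C; T = -4.84°C
2700–3900 m, saturated: Δz = 1.2 km ⇒ ΔT = -8.4°C; T = -13.24°C
3900–2200 m, dry descent: Δz = 1.7 km ⇒ ΔT = +16.66°C; T = 3.42°C

3.42°C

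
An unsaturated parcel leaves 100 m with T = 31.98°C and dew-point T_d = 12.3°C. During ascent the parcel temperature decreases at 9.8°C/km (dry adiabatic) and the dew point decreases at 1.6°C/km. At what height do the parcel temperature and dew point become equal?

T and T_d converge at 9.8 − 1.6 = 8.2°C per km
Height above start = (31.98 − 12.3) / 8.2 = 2.4 km
LCL altitude = 100 m + 2400 m = 2500 m

2500 m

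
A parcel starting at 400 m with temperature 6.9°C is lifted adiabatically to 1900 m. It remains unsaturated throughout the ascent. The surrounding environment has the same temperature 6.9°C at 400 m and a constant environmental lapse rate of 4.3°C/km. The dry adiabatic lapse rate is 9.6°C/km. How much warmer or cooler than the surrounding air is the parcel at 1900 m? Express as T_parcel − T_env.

Parcel:
  400–1900 m, dry: Δz = 1.5 km ⇒ ΔT = -14.4°C; T = -7.5°C
Environment:
  400–1900 m, environment: Δz = 1.5 km ⇒ ΔT = -6.45°C; T = 0.45°C
T_parcel − T_env = -7.5 − 0.45 = -7.95°C

-7.95°C (parcel cooler than environment)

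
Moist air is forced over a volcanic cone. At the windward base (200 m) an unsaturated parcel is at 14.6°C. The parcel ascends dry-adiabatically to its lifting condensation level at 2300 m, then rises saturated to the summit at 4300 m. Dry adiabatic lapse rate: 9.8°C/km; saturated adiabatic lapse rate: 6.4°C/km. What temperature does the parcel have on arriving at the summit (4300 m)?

Dry to 2300 m: -9.8 × 2.1 km = -20.58°C, so T = -5.98°C.
Saturated to 4300 m: -6.4 × 2 km = -12.8°C, so T = -18.78°C.

-18.78°C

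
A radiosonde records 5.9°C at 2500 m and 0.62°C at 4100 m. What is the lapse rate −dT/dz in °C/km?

Γ = −ΔT/Δz = (5.9 − 0.62) / (4100 − 2500) m
  = 5.28°C / 1.6 km = 3.3°C/km

3.3°C/km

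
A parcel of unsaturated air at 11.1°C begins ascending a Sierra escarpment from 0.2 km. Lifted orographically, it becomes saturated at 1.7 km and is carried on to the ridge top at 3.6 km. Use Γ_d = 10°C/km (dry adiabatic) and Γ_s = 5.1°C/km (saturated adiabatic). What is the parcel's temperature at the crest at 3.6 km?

200–1700 m, dry: Δz = 1.5 km ⇒ ΔT = -15°C; T = -3.9°C
1700–3600 m, saturated: Δz = 1.9 km ⇒ ΔT = -9.69°C; T = -13.59°C

-13.59°C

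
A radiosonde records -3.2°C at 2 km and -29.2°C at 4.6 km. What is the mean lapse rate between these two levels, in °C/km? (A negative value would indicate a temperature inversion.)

Γ = −ΔT/Δz = (-3.2 − (-29.2)) / (4600 − 2000) m
  = 26°C / 2.6 km = 10°C/km

10°C/km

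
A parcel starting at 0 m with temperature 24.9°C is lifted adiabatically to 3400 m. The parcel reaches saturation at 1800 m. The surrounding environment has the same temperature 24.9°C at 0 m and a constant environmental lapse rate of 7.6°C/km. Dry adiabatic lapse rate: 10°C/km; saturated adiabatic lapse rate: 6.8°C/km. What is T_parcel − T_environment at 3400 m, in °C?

-3.04°C (parcel cooler than environment)

Parcel:
  0 → 1800 m (dry, 10°C/km): ΔT = -10 × 1.8 = -18°C → T = 6.9°C
  1800 → 3400 m (saturated, 6.8°C/km): ΔT = -6.8 × 1.6 = -10.88°C → T = -3.98°C
Environment:
  0 → 3400 m (environment, 7.6°C/km): ΔT = -7.6 × 3.4 = -25.84°C → T = -0.94°C
T_parcel − T_env = -3.98 − (-0.94) = -3.04°C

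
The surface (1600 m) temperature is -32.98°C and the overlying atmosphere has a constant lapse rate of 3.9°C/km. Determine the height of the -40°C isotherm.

3400 m

Height above start = (-32.98 − (-40)) / 3.9 = 1.8 km
Altitude = 1600 m + 1800 m = 3400 m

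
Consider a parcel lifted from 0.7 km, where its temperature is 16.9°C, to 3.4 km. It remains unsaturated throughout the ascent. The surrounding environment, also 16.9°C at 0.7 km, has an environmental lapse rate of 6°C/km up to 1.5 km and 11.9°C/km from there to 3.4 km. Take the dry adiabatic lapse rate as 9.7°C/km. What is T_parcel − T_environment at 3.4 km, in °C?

Parcel:
  700–3400 m, dry: Δz = 2.7 km ⇒ ΔT = -26.19°C; T = -9.29°C
Environment:
  700–1500 m, environment, lower layer: Δz = 0.8 km ⇒ ΔT = -4.8°C; T = 12.1°C
  1500–3400 m, environment, upper layer: Δz = 1.9 km ⇒ ΔT = -22.61°C; T = -10.51°C
T_parcel − T_env = -9.29 − (-10.51) = +1.22°C

+1.22°C (parcel warmer than environment)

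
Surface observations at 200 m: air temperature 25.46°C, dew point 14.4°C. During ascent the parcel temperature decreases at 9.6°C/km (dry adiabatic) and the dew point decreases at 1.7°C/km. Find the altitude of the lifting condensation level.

1600 m

T and T_d converge at 9.6 − 1.7 = 7.9°C per km
Height above start = (25.46 − 14.4) / 7.9 = 1.4 km
LCL altitude = 200 m + 1400 m = 1600 m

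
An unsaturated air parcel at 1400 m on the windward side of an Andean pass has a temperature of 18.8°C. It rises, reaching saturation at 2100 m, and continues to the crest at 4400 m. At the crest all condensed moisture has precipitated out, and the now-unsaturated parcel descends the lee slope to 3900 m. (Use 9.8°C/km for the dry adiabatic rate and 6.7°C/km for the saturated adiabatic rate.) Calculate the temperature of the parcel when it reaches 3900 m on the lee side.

Dry to 2100 m: -9.8 × 0.7 km = -6.86°C, so T = 11.94°C.
Saturated to 4400 m: -6.7 × 2.3 km = -15.41°C, so T = -3.47°C.
Dry descent to 3900 m: +9.8 × 0.5 km = +4.9°C, so T = 1.43°C.

1.43°C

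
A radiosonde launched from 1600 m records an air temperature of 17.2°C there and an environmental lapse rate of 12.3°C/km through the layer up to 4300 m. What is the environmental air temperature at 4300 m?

Environmental to 4300 m: -12.3 × 2.7 km = -33.21°C, so T = -16.01°C.

-16.01°C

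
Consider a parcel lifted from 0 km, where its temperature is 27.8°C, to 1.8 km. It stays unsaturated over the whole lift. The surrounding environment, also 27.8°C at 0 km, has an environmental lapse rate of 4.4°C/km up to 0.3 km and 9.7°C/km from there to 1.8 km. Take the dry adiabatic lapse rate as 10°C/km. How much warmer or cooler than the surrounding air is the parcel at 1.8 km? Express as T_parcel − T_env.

-2.13°C (parcel cooler than environment)

Parcel:
  0–1800 m, dry: Δz = 1.8 km ⇒ ΔT = -18°C; T = 9.8°C
Environment:
  0–300 m, environment, lower layer: Δz = 0.3 km ⇒ ΔT = -1.32°C; T = 26.48°C
  300–1800 m, environment, upper layer: Δz = 1.5 km ⇒ ΔT = -14.55°C; T = 11.93°C
T_parcel − T_env = 9.8 − 11.93 = -2.13°C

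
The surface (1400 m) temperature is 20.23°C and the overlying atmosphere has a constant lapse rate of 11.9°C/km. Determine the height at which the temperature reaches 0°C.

Height above start = (20.23 − 0) / 11.9 = 1.7 km
Altitude = 1400 m + 1700 m = 3100 m

3100 m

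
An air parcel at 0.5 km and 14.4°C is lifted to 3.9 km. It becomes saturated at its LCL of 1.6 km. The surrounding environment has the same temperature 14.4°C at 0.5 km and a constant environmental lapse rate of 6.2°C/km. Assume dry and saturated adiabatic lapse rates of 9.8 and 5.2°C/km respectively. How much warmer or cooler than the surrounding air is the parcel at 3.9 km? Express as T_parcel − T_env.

-1.66°C (parcel cooler than environment)

Parcel:
  Dry to 1600 m: -9.8 × 1.1 km = -10.78°C, so T = 3.62°C.
  Saturated to 3900 m: -5.2 × 2.3 km = -11.96°C, so T = -8.34°C.
Environment:
  Environment to 3900 m: -6.2 × 3.4 km = -21.08°C, so T = -6.68°C.
T_parcel − T_env = -8.34 − (-6.68) = -1.66°C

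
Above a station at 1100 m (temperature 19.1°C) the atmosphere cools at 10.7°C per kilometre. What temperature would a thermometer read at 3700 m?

-8.72°C

From 1100 m to 3700 m (environmental): cools by 10.7 × 2.6 = 27.82°C, giving -8.72°C.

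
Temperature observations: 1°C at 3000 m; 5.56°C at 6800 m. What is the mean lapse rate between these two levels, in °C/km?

Γ = −ΔT/Δz = (1 − 5.56) / (6800 − 3000) m
  = -4.56°C / 3.8 km = -1.2°C/km

-1.2°C/km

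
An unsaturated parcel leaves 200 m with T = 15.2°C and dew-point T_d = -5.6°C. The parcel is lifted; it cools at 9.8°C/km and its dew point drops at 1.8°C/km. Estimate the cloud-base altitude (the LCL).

2800 m

T and T_d converge at 9.8 − 1.8 = 8°C per km
Height above start = (15.2 − (-5.6)) / 8 = 2.6 km
LCL altitude = 200 m + 2600 m = 2800 m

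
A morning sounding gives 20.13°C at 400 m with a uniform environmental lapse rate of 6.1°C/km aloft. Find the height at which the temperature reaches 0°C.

3700 m

Height above start = (20.13 − 0) / 6.1 = 3.3 km
Altitude = 400 m + 3300 m = 3700 m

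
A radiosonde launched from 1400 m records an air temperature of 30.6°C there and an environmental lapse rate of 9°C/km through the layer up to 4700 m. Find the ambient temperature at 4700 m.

0.9°C

From 1400 m to 4700 m (environmental): cools by 9 × 3.3 = 29.7°C, giving 0.9°C.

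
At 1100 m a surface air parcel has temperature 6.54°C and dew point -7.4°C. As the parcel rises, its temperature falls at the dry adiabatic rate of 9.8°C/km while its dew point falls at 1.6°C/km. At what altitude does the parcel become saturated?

T and T_d converge at 9.8 − 1.6 = 8.2°C per km
Height above start = (6.54 − (-7.4)) / 8.2 = 1.7 km
LCL altitude = 1100 m + 1700 m = 2800 m

2800 m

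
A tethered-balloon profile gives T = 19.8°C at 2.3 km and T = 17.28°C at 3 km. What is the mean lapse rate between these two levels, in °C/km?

Γ = −ΔT/Δz = (19.8 − 17.28) / (3000 − 2300) m
  = 2.52°C / 0.7 km = 3.6°C/km

3.6°C/km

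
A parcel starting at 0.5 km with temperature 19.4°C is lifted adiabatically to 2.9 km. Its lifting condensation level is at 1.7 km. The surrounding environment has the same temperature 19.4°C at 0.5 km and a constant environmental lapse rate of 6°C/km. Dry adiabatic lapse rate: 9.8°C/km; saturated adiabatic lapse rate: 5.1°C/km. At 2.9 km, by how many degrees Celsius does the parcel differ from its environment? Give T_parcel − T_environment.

Parcel:
  From 500 m to 1700 m (dry): cools by 9.8 × 1.2 = 11.76°C, giving 7.64°C.
  From 1700 m to 2900 m (saturated): cools by 5.1 × 1.2 = 6.12°C, giving 1.52°C.
Environment:
  From 500 m to 2900 m (environment): cools by 6 × 2.4 = 14.4°C, giving 5°C.
T_parcel − T_env = 1.52 − 5 = -3.48°C

-3.48°C (parcel cooler than environment)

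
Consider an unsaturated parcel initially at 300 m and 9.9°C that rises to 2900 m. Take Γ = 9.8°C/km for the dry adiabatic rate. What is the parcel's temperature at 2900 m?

300–2900 m, dry adiabatic: Δz = 2.6 km ⇒ ΔT = -25.48°C; T = -15.58°C

-15.58°C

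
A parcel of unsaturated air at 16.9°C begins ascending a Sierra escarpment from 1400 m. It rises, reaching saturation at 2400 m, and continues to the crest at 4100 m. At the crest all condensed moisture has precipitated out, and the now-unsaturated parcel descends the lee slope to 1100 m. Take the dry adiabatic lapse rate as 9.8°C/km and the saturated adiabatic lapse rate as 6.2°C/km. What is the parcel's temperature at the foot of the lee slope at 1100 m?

1400–2400 m, dry: Δz = 1 km ⇒ ΔT = -9.8°C; T = 7.1°C
2400–4100 m, saturated: Δz = 1.7 km ⇒ ΔT = -10.54°C; T = -3.44°C
4100–1100 m, dry descent: Δz = 3 km ⇒ ΔT = +29.4°C; T = 25.96°C

25.96°C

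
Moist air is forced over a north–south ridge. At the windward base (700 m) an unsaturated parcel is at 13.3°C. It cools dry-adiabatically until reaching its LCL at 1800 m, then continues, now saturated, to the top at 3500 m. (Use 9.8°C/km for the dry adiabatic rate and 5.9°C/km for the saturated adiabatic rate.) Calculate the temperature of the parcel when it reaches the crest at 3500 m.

-7.51°C

700 → 1800 m (dry, 9.8°C/km): ΔT = -9.8 × 1.1 = -10.78°C → T = 2.52°C
1800 → 3500 m (saturated, 5.9°C/km): ΔT = -5.9 × 1.7 = -10.03°C → T = -7.51°C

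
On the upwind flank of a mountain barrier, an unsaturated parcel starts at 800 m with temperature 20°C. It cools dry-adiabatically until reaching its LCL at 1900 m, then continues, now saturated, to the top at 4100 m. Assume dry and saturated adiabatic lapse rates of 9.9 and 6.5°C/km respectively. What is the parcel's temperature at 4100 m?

-5.19°C

Dry to 1900 m: -9.9 × 1.1 km = -10.89°C, so T = 9.11°C.
Saturated to 4100 m: -6.5 × 2.2 km = -14.3°C, so T = -5.19°C.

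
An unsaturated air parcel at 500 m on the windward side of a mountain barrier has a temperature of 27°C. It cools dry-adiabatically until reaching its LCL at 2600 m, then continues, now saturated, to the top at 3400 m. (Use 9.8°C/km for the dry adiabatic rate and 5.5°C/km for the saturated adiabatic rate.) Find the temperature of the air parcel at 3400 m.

500–2600 m, dry: Δz = 2.1 km ⇒ ΔT = -20.58°C; T = 6.42°C
2600–3400 m, saturated: Δz = 0.8 km ⇒ ΔT = -4.4°C; T = 2.02°C

2.02°C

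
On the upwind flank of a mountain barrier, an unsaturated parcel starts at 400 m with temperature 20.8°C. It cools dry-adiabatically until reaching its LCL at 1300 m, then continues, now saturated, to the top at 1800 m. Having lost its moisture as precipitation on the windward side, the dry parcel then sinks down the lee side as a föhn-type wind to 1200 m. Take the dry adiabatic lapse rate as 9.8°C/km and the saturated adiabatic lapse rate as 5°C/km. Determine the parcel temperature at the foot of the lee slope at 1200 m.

15.36°C

400 → 1300 m (dry, 9.8°C/km): ΔT = -9.8 × 0.9 = -8.82°C → T = 11.98°C
1300 → 1800 m (saturated, 5°C/km): ΔT = -5 × 0.5 = -2.5°C → T = 9.48°C
1800 → 1200 m (dry descent, 9.8°C/km): ΔT = +9.8 × 0.6 = +5.88°C → T = 15.36°C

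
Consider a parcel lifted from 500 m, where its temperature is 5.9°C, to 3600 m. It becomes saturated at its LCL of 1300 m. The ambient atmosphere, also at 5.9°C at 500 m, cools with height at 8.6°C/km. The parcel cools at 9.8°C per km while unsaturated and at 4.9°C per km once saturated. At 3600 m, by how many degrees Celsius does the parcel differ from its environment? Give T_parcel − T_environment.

+7.55°C (parcel warmer than environment)

Parcel:
  From 500 m to 1300 m (dry): cools by 9.8 × 0.8 = 7.84°C, giving -1.94°C.
  From 1300 m to 3600 m (saturated): cools by 4.9 × 2.3 = 11.27°C, giving -13.21°C.
Environment:
  From 500 m to 3600 m (environment): cools by 8.6 × 3.1 = 26.66°C, giving -20.76°C.
T_parcel − T_env = -13.21 − (-20.76) = +7.55°C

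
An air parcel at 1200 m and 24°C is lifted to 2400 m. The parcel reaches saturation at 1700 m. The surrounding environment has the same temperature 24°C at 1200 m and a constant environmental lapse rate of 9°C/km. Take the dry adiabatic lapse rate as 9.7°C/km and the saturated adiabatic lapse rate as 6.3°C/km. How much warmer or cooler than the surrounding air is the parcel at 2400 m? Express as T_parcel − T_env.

+1.54°C (parcel warmer than environment)

Parcel:
  1200 → 1700 m (dry, 9.7°C/km): ΔT = -9.7 × 0.5 = -4.85°C → T = 19.15°C
  1700 → 2400 m (saturated, 6.3°C/km): ΔT = -6.3 × 0.7 = -4.41°C → T = 14.74°C
Environment:
  1200 → 2400 m (environment, 9°C/km): ΔT = -9 × 1.2 = -10.8°C → T = 13.2°C
T_parcel − T_env = 14.74 − 13.2 = +1.54°C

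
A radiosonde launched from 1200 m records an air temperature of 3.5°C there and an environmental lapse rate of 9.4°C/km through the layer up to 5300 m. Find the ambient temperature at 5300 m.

-35.04°C

Environmental to 5300 m: -9.4 × 4.1 km = -38.54°C, so T = -35.04°C.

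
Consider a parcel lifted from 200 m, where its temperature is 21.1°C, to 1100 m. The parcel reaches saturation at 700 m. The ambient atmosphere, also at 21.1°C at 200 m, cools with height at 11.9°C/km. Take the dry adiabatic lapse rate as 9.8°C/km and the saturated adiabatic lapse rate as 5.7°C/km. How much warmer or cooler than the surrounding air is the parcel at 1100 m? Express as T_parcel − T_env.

+3.53°C (parcel warmer than environment)

Parcel:
  Dry to 700 m: -9.8 × 0.5 km = -4.9°C, so T = 16.2°C.
  Saturated to 1100 m: -5.7 × 0.4 km = -2.28°C, so T = 13.92°C.
Environment:
  Environment to 1100 m: -11.9 × 0.9 km = -10.71°C, so T = 10.39°C.
T_parcel − T_env = 13.92 − 10.39 = +3.53°C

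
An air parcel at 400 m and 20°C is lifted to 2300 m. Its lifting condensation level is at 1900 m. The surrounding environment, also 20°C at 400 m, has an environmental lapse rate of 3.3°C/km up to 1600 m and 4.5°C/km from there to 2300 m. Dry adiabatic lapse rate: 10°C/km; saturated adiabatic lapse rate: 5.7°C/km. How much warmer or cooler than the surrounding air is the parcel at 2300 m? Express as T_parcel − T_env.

-10.17°C (parcel cooler than environment)

Parcel:
  Dry to 1900 m: -10 × 1.5 km = -15°C, so T = 5°C.
  Saturated to 2300 m: -5.7 × 0.4 km = -2.28°C, so T = 2.72°C.
Environment:
  Environment, lower layer to 1600 m: -3.3 × 1.2 km = -3.96°C, so T = 16.04°C.
  Environment, upper layer to 2300 m: -4.5 × 0.7 km = -3.15°C, so T = 12.89°C.
T_parcel − T_env = 2.72 − 12.89 = -10.17°C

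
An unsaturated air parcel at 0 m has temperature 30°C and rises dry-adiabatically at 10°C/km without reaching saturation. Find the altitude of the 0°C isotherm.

3000 m

Height above start = (30 − 0) / 10 = 3 km
Altitude = 0 m + 3000 m = 3000 m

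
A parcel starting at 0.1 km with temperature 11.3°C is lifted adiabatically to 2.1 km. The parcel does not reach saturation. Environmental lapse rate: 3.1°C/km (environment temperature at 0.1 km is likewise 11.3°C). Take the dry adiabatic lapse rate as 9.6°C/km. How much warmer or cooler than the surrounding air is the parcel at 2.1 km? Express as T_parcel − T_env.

Parcel:
  From 100 m to 2100 m (dry): cools by 9.6 × 2 = 19.2°C, giving -7.9°C.
Environment:
  From 100 m to 2100 m (environment): cools by 3.1 × 2 = 6.2°C, giving 5.1°C.
T_parcel − T_env = -7.9 − 5.1 = -13°C

-13°C (parcel cooler than environment)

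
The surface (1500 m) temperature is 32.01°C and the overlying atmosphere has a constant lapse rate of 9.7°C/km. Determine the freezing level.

Height above start = (32.01 − 0) / 9.7 = 3.3 km
Altitude = 1500 m + 3300 m = 4800 m

4800 m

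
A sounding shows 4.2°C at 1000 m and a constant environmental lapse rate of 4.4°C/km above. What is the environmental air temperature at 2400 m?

1000 → 2400 m (environmental, 4.4°C/km): ΔT = -4.4 × 1.4 = -6.16°C → T = -1.96°C

-1.96°C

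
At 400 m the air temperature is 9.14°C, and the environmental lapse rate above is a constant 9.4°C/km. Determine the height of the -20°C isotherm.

Height above start = (9.14 − (-20)) / 9.4 = 3.1 km
Altitude = 400 m + 3100 m = 3500 m

3500 m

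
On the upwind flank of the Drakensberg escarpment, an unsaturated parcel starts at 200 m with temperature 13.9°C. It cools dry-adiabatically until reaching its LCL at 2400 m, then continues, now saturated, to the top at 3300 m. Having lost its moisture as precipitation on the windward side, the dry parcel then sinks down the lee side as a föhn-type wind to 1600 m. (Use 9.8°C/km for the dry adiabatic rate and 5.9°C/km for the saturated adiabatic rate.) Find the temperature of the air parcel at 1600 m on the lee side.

3.69°C

From 200 m to 2400 m (dry): cools by 9.8 × 2.2 = 21.56°C, giving -7.66°C.
From 2400 m to 3300 m (saturated): cools by 5.9 × 0.9 = 5.31°C, giving -12.97°C.
From 3300 m to 1600 m (dry descent): warms by 9.8 × 1.7 = 16.66°C, giving 3.69°C.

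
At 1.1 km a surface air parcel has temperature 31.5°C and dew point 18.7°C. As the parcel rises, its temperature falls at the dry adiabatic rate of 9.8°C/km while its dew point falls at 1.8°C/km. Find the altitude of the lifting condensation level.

2.7 km

T and T_d converge at 9.8 − 1.8 = 8°C per km
Height above start = (31.5 − 18.7) / 8 = 1.6 km
LCL altitude = 1100 m + 1600 m = 2700 m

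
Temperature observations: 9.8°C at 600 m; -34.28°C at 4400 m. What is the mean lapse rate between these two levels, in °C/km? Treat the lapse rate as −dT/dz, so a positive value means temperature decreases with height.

Γ = −ΔT/Δz = (9.8 − (-34.28)) / (4400 − 600) m
  = 44.08°C / 3.8 km = 11.6°C/km

11.6°C/km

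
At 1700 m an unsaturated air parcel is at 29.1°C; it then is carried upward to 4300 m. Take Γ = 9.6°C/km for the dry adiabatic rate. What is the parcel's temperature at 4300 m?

Dry adiabatic to 4300 m: -9.6 × 2.6 km = -24.96°C, so T = 4.14°C.

4.14°C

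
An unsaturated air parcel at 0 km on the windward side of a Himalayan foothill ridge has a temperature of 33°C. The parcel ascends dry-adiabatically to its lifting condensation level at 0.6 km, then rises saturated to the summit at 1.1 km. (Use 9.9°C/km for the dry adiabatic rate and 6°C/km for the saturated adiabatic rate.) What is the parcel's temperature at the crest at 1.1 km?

0–600 m, dry: Δz = 0.6 km ⇒ ΔT = -5.94°C; T = 27.06°C
600–1100 m, saturated: Δz = 0.5 km ⇒ ΔT = -3°C; T = 24.06°C

24.06°C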